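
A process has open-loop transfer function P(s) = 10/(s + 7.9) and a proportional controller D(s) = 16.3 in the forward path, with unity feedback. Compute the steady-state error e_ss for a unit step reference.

The loop is type 0. Static position error constant K_pos = D(0)·P(0) = 16.3·1.266 = 20.63.
Steady-state error to a unit step: e_ss = 1/(1+K_pos) = 1/21.63 = 0.0462.

0.0462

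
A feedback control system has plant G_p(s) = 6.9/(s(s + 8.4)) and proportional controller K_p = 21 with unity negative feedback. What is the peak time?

T_p = 0.278 s

Closed-loop characteristic equation: s² + 8.4s + 144.9 = 0, so ω_n = 12.04 rad/s and ζ = 8.4/(2·12.04) = 0.3489.
Damped frequency ω_d = ω_n√(1−ζ²) = 11.28 rad/s, so peak time T_p = π/ω_d = 0.278 s.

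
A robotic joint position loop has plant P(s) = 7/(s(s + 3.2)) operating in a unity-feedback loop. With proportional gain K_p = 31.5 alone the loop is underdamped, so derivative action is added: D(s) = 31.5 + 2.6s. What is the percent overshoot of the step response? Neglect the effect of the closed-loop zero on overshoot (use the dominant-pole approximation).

Forward path: (31.5 + 2.6s)·7/(s(s+3.2)). The closed-loop characteristic equation is s² + (3.2 + 7·2.6)s + 7·31.5 = 0.
That is s² + 21.4s + 220.5 = 0, so ω_n = 14.85 rad/s and ζ = 21.4/(2·14.85) = 0.7206.
%OS = 100·exp(−πζ/√(1−ζ²)) = 3.82%.

3.82%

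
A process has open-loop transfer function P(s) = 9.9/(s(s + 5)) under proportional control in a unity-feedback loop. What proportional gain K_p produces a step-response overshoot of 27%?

K_p = 4.27

From %OS = 100·exp(−πζ/√(1−ζ²)) = 27%, ζ = −ln(0.27)/√(π²+ln²(0.27)) = 0.3847.
Characteristic equation s² + 5s + 9.9K_p = 0 gives ζ = 5/(2√(9.9K_p)).
Setting ζ = 0.3847: √(9.9K_p) = 5/(2·0.3847) = 6.499, so K_p = 42.23/9.9 = 4.27.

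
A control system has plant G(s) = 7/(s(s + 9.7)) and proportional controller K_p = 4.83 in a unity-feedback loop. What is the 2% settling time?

T_s ≈ 0.825 s

From 1 + K_pG(s) = 0: s² + 9.7s + 33.81 = 0 ⇒ ω_n = 5.815, ζ = 0.8341.
2% settling time T_s ≈ 4/(ζω_n) = 4/4.85 = 0.825 s.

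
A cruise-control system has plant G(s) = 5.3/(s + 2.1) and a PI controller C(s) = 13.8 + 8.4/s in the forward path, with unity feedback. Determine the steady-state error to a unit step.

The open loop C(s)G(s) has a pole at the origin (type 1), so the static position error constant is infinite and e_ss = 1/(1+∞) = 0.

0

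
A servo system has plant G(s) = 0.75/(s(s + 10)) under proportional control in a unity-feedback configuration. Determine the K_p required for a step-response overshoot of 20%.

From %OS = 100·exp(−πζ/√(1−ζ²)) = 20%, ζ = −ln(0.2)/√(π²+ln²(0.2)) = 0.4559.
Characteristic equation s² + 10s + 0.75K_p = 0 gives ζ = 10/(2√(0.75K_p)).
Setting ζ = 0.4559: √(0.75K_p) = 10/(2·0.4559) = 10.97, so K_p = 120.3/0.75 = 160.

K_p = 160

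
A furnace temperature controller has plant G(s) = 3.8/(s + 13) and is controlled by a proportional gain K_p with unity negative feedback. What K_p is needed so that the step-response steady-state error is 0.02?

The loop is type 0, so e_ss(step) = 1/(1 + K_pos) with K_pos = K_p·G(0).
G(0) = 0.2923. Require 1/(1 + K_p·0.2923) = 0.02, so 1 + 0.2923·K_p = 50.
K_p = (50 − 1)/0.2923 = 168.

K_p = 168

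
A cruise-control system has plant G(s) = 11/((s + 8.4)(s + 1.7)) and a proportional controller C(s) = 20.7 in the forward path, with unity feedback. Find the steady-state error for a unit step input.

The loop is type 0. Static position error constant K_pos = C(0)·G(0) = 20.7·0.7703 = 15.95.
Steady-state error to a unit step: e_ss = 1/(1+K_pos) = 1/16.95 = 0.059.

0.059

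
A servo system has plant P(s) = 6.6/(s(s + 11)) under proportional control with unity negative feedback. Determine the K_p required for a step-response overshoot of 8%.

From %OS = 100·exp(−πζ/√(1−ζ²)) = 8%, ζ = −ln(0.08)/√(π²+ln²(0.08)) = 0.6266.
Characteristic equation s² + 11s + 6.6K_p = 0 gives ζ = 11/(2√(6.6K_p)).
Setting ζ = 0.6266: √(6.6K_p) = 11/(2·0.6266) = 8.778, so K_p = 77.05/6.6 = 11.7.

K_p = 11.7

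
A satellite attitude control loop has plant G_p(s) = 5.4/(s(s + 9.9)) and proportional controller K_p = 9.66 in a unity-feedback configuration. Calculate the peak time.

T_p = 0.597 s

The closed-loop denominator s² + 9.9s + 52.16 gives ω_n = √52.16 = 7.222 and ζ = 9.9/(2ω_n) = 0.6854.
Damped frequency ω_d = ω_n√(1−ζ²) = 5.259 rad/s, so peak time T_p = π/ω_d = 0.597 s.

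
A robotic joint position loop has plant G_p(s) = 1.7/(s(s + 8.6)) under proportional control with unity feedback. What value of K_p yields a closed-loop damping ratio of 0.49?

Closed-loop characteristic equation: s² + 8.6s + K_p·1.7 = 0.
So ω_n = √(1.7K_p) and 2ζω_n = 8.6, giving ζ = 8.6/(2√(1.7K_p)).
Setting ζ = 0.49: √(1.7K_p) = 8.6/(2·0.49) = 8.776, so K_p = 77.01/1.7 = 45.3.

K_p = 45.3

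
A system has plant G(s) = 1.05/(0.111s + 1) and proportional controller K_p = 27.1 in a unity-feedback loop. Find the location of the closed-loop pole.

s = -265.4

Closed loop: T(s) = K_p·G/(1+K_p·G) = 28.46/(0.111s + 1 + 28.46), with pole at s = −(1 + 28.46)/0.111 = −265.4.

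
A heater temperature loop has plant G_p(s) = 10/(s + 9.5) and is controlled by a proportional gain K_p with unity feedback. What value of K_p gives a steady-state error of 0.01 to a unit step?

K_p = 94.1

For a type-0 loop with proportional control, e_ss = 1/(1 + K_p·G_p(0)).
G_p(0) = 1.053. Require 1/(1 + K_p·1.053) = 0.01, so 1 + 1.053·K_p = 100.
K_p = (100 − 1)/1.053 = 94.1.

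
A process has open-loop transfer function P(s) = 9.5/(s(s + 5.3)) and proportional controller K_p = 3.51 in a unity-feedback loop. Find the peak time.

The closed-loop denominator s² + 5.3s + 33.34 gives ω_n = √33.34 = 5.775 and ζ = 5.3/(2ω_n) = 0.4589.
Damped frequency ω_d = ω_n√(1−ζ²) = 5.131 rad/s, so peak time T_p = π/ω_d = 0.612 s.

T_p = 0.612 s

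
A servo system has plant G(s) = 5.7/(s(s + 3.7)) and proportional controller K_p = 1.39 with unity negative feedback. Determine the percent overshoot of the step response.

Closed-loop characteristic equation: s² + 3.7s + 7.923 = 0, so ω_n = 2.815 rad/s and ζ = 3.7/(2·2.815) = 0.6572.
%OS = 100·exp(−πζ/√(1−ζ²)) = 100·exp(−π·0.6572/√0.568) = 6.46%.

6.46%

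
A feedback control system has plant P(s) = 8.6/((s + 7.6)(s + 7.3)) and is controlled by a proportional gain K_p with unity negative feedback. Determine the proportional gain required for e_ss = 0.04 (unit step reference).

K_p = 155

The loop is type 0, so e_ss(step) = 1/(1 + K_pos) with K_pos = K_p·P(0).
P(0) = 0.155. Require 1/(1 + K_p·0.155) = 0.04, so 1 + 0.155·K_p = 25.
K_p = (25 − 1)/0.155 = 155.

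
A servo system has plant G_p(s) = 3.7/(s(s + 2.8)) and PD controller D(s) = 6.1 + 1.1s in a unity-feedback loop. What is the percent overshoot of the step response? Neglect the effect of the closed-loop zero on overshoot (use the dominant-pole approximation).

3.73%

Forward path: (6.1 + 1.1s)·3.7/(s(s+2.8)). The closed-loop characteristic equation is s² + (2.8 + 3.7·1.1)s + 3.7·6.1 = 0.
That is s² + 6.87s + 22.57 = 0, so ω_n = 4.751 rad/s and ζ = 6.87/(2·4.751) = 0.723.
%OS = 100·exp(−πζ/√(1−ζ²)) = 3.73%.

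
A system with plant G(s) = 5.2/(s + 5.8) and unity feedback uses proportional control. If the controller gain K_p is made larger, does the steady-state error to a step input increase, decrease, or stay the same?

decrease

The position error constant K_pos = K_p·G(0) grows with K_p, and e_ss = 1/(1+K_pos) falls.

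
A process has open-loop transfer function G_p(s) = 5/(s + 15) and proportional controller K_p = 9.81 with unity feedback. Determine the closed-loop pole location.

s = -64.05

Closed-loop transfer function: T(s) = K_p·G_p(s)/(1 + K_p·G_p(s)) = 49.05/(s + 15 + 49.05) = 49.05/(s + 64.05).
The closed-loop pole is at s = −64.05.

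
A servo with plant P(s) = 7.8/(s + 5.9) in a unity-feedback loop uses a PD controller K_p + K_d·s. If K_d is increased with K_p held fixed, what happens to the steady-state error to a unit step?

K_d affects only the transient (the s-coefficient); the DC loop gain, and hence e_ss, depends only on K_p.

unchanged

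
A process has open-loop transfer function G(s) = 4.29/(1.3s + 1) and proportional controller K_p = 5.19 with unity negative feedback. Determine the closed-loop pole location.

Closed loop: T(s) = K_p·G/(1+K_p·G) = 22.27/(1.3s + 1 + 22.27), with pole at s = −(1 + 22.27)/1.3 = −17.9.

s = -17.9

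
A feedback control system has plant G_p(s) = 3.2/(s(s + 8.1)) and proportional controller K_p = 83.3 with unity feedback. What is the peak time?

Closed-loop characteristic equation: s² + 8.1s + 266.6 = 0, so ω_n = 16.33 rad/s and ζ = 8.1/(2·16.33) = 0.2481.
Damped frequency ω_d = ω_n√(1−ζ²) = 15.82 rad/s, so peak time T_p = π/ω_d = 0.199 s.

T_p = 0.199 s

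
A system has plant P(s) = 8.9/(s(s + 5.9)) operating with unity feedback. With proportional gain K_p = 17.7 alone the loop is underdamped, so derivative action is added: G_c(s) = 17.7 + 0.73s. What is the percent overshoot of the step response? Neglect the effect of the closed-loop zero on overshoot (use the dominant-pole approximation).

16.8%

Forward path: (17.7 + 0.73s)·8.9/(s(s+5.9)). The closed-loop characteristic equation is s² + (5.9 + 8.9·0.73)s + 8.9·17.7 = 0.
That is s² + 12.4s + 157.5 = 0, so ω_n = 12.55 rad/s and ζ = 12.4/(2·12.55) = 0.4939.
%OS = 100·exp(−πζ/√(1−ζ²)) = 16.8%.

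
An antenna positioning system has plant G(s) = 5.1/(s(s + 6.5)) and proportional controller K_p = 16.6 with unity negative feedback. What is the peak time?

From 1 + K_pG(s) = 0: s² + 6.5s + 84.66 = 0 ⇒ ω_n = 9.201, ζ = 0.3532.
Damped frequency ω_d = ω_n√(1−ζ²) = 8.608 rad/s, so peak time T_p = π/ω_d = 0.365 s.

T_p = 0.365 s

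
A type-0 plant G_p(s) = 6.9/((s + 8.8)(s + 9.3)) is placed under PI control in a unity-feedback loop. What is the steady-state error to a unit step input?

0

The PI controller's integrator makes the forward path type 1, so e_ss to a step is zero.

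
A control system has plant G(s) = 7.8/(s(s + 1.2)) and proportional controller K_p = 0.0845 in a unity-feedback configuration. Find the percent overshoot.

3.19%

The closed-loop denominator s² + 1.2s + 0.6591 gives ω_n = √0.6591 = 0.8118 and ζ = 1.2/(2ω_n) = 0.7391.
%OS = 100·exp(−πζ/√(1−ζ²)) = 100·exp(−π·0.7391/√0.4538) = 3.19%.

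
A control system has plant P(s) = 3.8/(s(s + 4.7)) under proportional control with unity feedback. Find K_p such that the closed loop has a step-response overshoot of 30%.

From %OS = 100·exp(−πζ/√(1−ζ²)) = 30%, ζ = −ln(0.3)/√(π²+ln²(0.3)) = 0.3579.
Characteristic equation s² + 4.7s + 3.8K_p = 0 gives ζ = 4.7/(2√(3.8K_p)).
Setting ζ = 0.3579: √(3.8K_p) = 4.7/(2·0.3579) = 6.567, so K_p = 43.12/3.8 = 11.3.

K_p = 11.3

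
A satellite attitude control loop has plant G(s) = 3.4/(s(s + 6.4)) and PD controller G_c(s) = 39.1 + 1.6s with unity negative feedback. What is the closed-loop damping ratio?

ζ = 0.513

Forward path: (39.1 + 1.6s)·3.4/(s(s+6.4)). The closed-loop characteristic equation is s² + (6.4 + 3.4·1.6)s + 3.4·39.1 = 0.
That is s² + 11.84s + 132.9 = 0, so ω_n = 11.53 rad/s and ζ = 11.84/(2·11.53) = 0.5134.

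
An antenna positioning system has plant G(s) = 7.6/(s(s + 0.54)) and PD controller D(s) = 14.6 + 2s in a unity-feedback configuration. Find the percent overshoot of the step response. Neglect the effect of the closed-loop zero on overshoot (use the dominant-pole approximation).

2.93%

Forward path: (14.6 + 2s)·7.6/(s(s+0.54)). The closed-loop characteristic equation is s² + (0.54 + 7.6·2)s + 7.6·14.6 = 0.
That is s² + 15.74s + 111 = 0, so ω_n = 10.53 rad/s and ζ = 15.74/(2·10.53) = 0.7471.
%OS = 100·exp(−πζ/√(1−ζ²)) = 2.93%.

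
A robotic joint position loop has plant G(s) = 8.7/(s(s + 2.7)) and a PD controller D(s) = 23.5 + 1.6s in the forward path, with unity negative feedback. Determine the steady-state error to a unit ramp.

The loop has one pole at the origin (type 1). Velocity error constant K_v = lim_{s→0} s·D(s)G(s) = 23.5·8.7/2.7 = 75.72.
Steady-state error to a unit ramp: e_ss = 1/K_v = 0.0132.

0.0132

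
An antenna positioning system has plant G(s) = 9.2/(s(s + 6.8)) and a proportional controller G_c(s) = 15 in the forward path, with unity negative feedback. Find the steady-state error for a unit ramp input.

0.0493

The loop has one pole at the origin (type 1). Velocity error constant K_v = lim_{s→0} s·G_c(s)G(s) = 15·9.2/6.8 = 20.29.
Steady-state error to a unit ramp: e_ss = 1/K_v = 0.0493.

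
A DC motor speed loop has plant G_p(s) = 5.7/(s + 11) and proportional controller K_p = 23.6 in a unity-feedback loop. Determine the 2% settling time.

Closed-loop transfer function: T(s) = K_p·G_p(s)/(1 + K_p·G_p(s)) = 134.5/(s + 11 + 134.5) = 134.5/(s + 145.5).
Time constant τ = 1/145.5 = 0.006872 s, so the 2% settling time is about 4τ = 0.0275 s.

T_s ≈ 0.0275 s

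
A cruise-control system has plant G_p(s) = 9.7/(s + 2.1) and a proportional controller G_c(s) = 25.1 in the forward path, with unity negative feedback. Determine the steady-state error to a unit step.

The loop is type 0. Static position error constant K_pos = G_c(0)·G_p(0) = 25.1·4.619 = 115.9.
Steady-state error to a unit step: e_ss = 1/(1+K_pos) = 1/116.9 = 0.00855.

0.00855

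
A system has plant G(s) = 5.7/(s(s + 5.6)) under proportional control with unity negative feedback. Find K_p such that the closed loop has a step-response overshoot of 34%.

K_p = 13

From %OS = 100·exp(−πζ/√(1−ζ²)) = 34%, ζ = −ln(0.34)/√(π²+ln²(0.34)) = 0.3248.
Characteristic equation s² + 5.6s + 5.7K_p = 0 gives ζ = 5.6/(2√(5.7K_p)).
Setting ζ = 0.3248: √(5.7K_p) = 5.6/(2·0.3248) = 8.621, so K_p = 74.33/5.7 = 13.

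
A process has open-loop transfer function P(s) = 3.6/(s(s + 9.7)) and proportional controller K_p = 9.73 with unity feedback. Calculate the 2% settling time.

T_s ≈ 0.825 s

From 1 + K_pP(s) = 0: s² + 9.7s + 35.03 = 0 ⇒ ω_n = 5.918, ζ = 0.8195.
2% settling time T_s ≈ 4/(ζω_n) = 4/4.85 = 0.825 s.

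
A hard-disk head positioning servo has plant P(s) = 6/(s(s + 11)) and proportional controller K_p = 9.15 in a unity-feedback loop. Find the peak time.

The closed-loop denominator s² + 11s + 54.9 gives ω_n = √54.9 = 7.409 and ζ = 11/(2ω_n) = 0.7423.
Damped frequency ω_d = ω_n√(1−ζ²) = 4.965 rad/s, so peak time T_p = π/ω_d = 0.633 s.

T_p = 0.633 s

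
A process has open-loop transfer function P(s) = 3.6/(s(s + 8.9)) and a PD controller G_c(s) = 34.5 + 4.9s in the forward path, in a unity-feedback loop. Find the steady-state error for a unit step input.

The open loop G_c(s)P(s) has a pole at the origin (type 1), so the static position error constant is infinite and e_ss = 1/(1+∞) = 0.

0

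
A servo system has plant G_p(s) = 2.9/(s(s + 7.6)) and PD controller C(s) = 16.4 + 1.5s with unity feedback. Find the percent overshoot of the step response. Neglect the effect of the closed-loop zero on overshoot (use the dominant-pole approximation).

0.429%

Forward path: (16.4 + 1.5s)·2.9/(s(s+7.6)). The closed-loop characteristic equation is s² + (7.6 + 2.9·1.5)s + 2.9·16.4 = 0.
That is s² + 11.95s + 47.56 = 0, so ω_n = 6.896 rad/s and ζ = 11.95/(2·6.896) = 0.8664.
%OS = 100·exp(−πζ/√(1−ζ²)) = 0.429%.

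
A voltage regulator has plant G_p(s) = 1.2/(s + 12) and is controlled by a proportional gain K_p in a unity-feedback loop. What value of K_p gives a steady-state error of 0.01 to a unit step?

K_p = 990

For a type-0 loop with proportional control, e_ss = 1/(1 + K_p·G_p(0)).
G_p(0) = 0.1. Require 1/(1 + K_p·0.1) = 0.01, so 1 + 0.1·K_p = 100.
K_p = (100 − 1)/0.1 = 990.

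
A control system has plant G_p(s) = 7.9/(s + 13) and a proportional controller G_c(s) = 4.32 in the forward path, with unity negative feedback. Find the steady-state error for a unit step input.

0.276

The loop is type 0. Static position error constant K_pos = G_c(0)·G_p(0) = 4.32·0.6077 = 2.625.
Steady-state error to a unit step: e_ss = 1/(1+K_pos) = 1/3.625 = 0.276.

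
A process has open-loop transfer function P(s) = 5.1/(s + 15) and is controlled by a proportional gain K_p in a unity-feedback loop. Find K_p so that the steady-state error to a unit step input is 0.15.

The loop is type 0, so e_ss(step) = 1/(1 + K_pos) with K_pos = K_p·P(0).
P(0) = 0.34. Require 1/(1 + K_p·0.34) = 0.15, so 1 + 0.34·K_p = 6.667.
K_p = (6.667 − 1)/0.34 = 16.7.

K_p = 16.7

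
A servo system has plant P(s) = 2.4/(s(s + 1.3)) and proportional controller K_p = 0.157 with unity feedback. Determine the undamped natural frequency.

With unity feedback the closed-loop characteristic equation is s² + 1.3s + 0.157·2.4 = s² + 1.3s + 0.3768 = 0.
So ω_n² = 0.3768 ⇒ ω_n = 0.6138 rad/s, and ζ = 1.3/(2ω_n) = 1.06.

ω_n = 0.614 rad/s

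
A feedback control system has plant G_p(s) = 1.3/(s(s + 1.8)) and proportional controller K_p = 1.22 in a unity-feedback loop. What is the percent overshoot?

4.04%

The closed-loop denominator s² + 1.8s + 1.586 gives ω_n = √1.586 = 1.259 and ζ = 1.8/(2ω_n) = 0.7146.
%OS = 100·exp(−πζ/√(1−ζ²)) = 100·exp(−π·0.7146/√0.4893) = 4.04%.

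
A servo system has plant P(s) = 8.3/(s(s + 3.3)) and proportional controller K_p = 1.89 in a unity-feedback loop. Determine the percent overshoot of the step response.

From 1 + K_pP(s) = 0: s² + 3.3s + 15.69 = 0 ⇒ ω_n = 3.961, ζ = 0.4166.
%OS = 100·exp(−πζ/√(1−ζ²)) = 100·exp(−π·0.4166/√0.8264) = 23.7%.

23.7%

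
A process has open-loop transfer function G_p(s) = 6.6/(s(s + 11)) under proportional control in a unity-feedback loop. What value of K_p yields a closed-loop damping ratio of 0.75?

K_p = 8.15

Closed-loop characteristic equation: s² + 11s + K_p·6.6 = 0.
So ω_n = √(6.6K_p) and 2ζω_n = 11, giving ζ = 11/(2√(6.6K_p)).
Setting ζ = 0.75: √(6.6K_p) = 11/(2·0.75) = 7.333, so K_p = 53.78/6.6 = 8.15.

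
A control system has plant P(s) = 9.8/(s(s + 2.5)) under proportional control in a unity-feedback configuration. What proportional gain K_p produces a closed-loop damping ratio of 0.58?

Closed-loop characteristic equation: s² + 2.5s + K_p·9.8 = 0.
So ω_n = √(9.8K_p) and 2ζω_n = 2.5, giving ζ = 2.5/(2√(9.8K_p)).
Setting ζ = 0.58: √(9.8K_p) = 2.5/(2·0.58) = 2.155, so K_p = 4.645/9.8 = 0.474.

K_p = 0.474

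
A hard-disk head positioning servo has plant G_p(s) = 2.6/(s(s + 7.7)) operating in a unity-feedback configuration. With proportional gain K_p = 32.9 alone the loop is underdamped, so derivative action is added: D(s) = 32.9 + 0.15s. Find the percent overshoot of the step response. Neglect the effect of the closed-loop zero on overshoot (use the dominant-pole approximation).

Forward path: (32.9 + 0.15s)·2.6/(s(s+7.7)). The closed-loop characteristic equation is s² + (7.7 + 2.6·0.15)s + 2.6·32.9 = 0.
That is s² + 8.09s + 85.54 = 0, so ω_n = 9.249 rad/s and ζ = 8.09/(2·9.249) = 0.4374.
%OS = 100·exp(−πζ/√(1−ζ²)) = 21.7%.

21.7%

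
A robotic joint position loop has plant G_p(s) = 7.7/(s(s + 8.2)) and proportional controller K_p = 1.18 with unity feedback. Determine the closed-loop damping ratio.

ζ = 1.36

1 + K_p·G_p(s) = 0 gives s² + 8.2s + 9.086 = 0.
Matching s² + 2ζω_n s + ω_n²: ω_n = √9.086 = 3.014 rad/s and 2ζω_n = 8.2, so ζ = 8.2/(2·3.014) = 1.36.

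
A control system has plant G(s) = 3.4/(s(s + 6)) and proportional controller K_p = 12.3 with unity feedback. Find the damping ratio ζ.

1 + K_p·G(s) = 0 gives s² + 6s + 41.82 = 0.
Matching s² + 2ζω_n s + ω_n²: ω_n = √41.82 = 6.467 rad/s and 2ζω_n = 6, so ζ = 6/(2·6.467) = 0.464.

ζ = 0.464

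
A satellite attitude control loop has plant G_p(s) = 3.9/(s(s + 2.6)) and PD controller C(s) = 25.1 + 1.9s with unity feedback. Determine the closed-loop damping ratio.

ζ = 0.506

Forward path: (25.1 + 1.9s)·3.9/(s(s+2.6)). The closed-loop characteristic equation is s² + (2.6 + 3.9·1.9)s + 3.9·25.1 = 0.
That is s² + 10.01s + 97.89 = 0, so ω_n = 9.894 rad/s and ζ = 10.01/(2·9.894) = 0.5059.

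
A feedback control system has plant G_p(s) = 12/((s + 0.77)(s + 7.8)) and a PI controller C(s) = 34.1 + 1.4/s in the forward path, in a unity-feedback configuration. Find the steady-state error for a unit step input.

0

The open loop C(s)G_p(s) has a pole at the origin (type 1), so the static position error constant is infinite and e_ss = 1/(1+∞) = 0.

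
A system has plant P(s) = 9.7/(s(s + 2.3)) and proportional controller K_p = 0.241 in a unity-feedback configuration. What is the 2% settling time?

From 1 + K_pP(s) = 0: s² + 2.3s + 2.338 = 0 ⇒ ω_n = 1.529, ζ = 0.7521.
2% settling time T_s ≈ 4/(ζω_n) = 4/1.15 = 3.48 s.

T_s ≈ 3.48 s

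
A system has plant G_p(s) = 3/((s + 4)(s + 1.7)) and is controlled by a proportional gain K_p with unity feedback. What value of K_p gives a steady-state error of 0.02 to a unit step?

K_p = 111

For a type-0 loop with proportional control, e_ss = 1/(1 + K_p·G_p(0)).
G_p(0) = 0.4412. Require 1/(1 + K_p·0.4412) = 0.02, so 1 + 0.4412·K_p = 50.
K_p = (50 − 1)/0.4412 = 111.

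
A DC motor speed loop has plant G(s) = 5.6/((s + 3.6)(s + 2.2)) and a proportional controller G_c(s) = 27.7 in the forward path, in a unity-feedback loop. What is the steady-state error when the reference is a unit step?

The loop is type 0. Static position error constant K_pos = G_c(0)·G(0) = 27.7·0.7071 = 19.59.
Steady-state error to a unit step: e_ss = 1/(1+K_pos) = 1/20.59 = 0.0486.

0.0486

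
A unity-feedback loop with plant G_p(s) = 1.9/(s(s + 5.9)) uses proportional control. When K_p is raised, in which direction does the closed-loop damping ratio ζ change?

decrease

ζ = 5.9/(2√(1.9K_p)); increasing K_p raises the denominator, so ζ falls.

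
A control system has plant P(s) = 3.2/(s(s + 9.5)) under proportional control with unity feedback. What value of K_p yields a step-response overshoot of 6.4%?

K_p = 16.3

From %OS = 100·exp(−πζ/√(1−ζ²)) = 6.4%, ζ = −ln(0.064)/√(π²+ln²(0.064)) = 0.6585.
Characteristic equation s² + 9.5s + 3.2K_p = 0 gives ζ = 9.5/(2√(3.2K_p)).
Setting ζ = 0.6585: √(3.2K_p) = 9.5/(2·0.6585) = 7.213, so K_p = 52.03/3.2 = 16.3.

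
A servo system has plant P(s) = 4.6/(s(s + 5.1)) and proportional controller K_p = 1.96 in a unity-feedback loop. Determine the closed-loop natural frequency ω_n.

ω_n = 3 rad/s

The closed-loop denominator is s(s+5.1) + 1.96·4.6 = s² + 5.1s + 9.016.
So ω_n² = 9.016 ⇒ ω_n = 3.003 rad/s, and ζ = 5.1/(2ω_n) = 0.849.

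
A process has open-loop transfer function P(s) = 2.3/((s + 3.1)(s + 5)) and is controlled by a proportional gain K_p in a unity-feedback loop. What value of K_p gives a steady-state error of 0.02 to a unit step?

K_p = 330

For a type-0 loop with proportional control, e_ss = 1/(1 + K_p·P(0)).
P(0) = 0.1484. Require 1/(1 + K_p·0.1484) = 0.02, so 1 + 0.1484·K_p = 50.
K_p = (50 − 1)/0.1484 = 330.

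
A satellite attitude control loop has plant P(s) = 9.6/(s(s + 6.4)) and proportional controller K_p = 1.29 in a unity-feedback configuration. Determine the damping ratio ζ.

The closed-loop denominator is s(s+6.4) + 1.29·9.6 = s² + 6.4s + 12.38.
So ω_n² = 12.38 ⇒ ω_n = 3.519 rad/s, and ζ = 6.4/(2ω_n) = 0.909.

ζ = 0.909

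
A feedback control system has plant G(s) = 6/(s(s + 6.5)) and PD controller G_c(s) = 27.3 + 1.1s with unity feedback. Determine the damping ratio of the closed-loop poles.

Forward path: (27.3 + 1.1s)·6/(s(s+6.5)). The closed-loop characteristic equation is s² + (6.5 + 6·1.1)s + 6·27.3 = 0.
That is s² + 13.1s + 163.8 = 0, so ω_n = 12.8 rad/s and ζ = 13.1/(2·12.8) = 0.5118.

ζ = 0.512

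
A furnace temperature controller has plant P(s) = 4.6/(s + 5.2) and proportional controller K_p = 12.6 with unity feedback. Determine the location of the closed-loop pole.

Closed-loop transfer function: T(s) = K_p·P(s)/(1 + K_p·P(s)) = 57.96/(s + 5.2 + 57.96) = 57.96/(s + 63.16).
The closed-loop pole is at s = −63.16.

s = -63.16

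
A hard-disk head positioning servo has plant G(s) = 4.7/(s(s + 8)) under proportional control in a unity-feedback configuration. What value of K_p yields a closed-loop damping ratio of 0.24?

K_p = 59.1

Closed-loop characteristic equation: s² + 8s + K_p·4.7 = 0.
So ω_n = √(4.7K_p) and 2ζω_n = 8, giving ζ = 8/(2√(4.7K_p)).
Setting ζ = 0.24: √(4.7K_p) = 8/(2·0.24) = 16.67, so K_p = 277.8/4.7 = 59.1.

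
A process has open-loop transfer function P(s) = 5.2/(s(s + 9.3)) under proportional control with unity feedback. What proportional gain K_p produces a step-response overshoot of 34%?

From %OS = 100·exp(−πζ/√(1−ζ²)) = 34%, ζ = −ln(0.34)/√(π²+ln²(0.34)) = 0.3248.
Characteristic equation s² + 9.3s + 5.2K_p = 0 gives ζ = 9.3/(2√(5.2K_p)).
Setting ζ = 0.3248: √(5.2K_p) = 9.3/(2·0.3248) = 14.32, so K_p = 205/5.2 = 39.4.

K_p = 39.4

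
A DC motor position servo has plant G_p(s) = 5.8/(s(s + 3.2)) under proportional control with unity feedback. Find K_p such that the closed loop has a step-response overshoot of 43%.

From %OS = 100·exp(−πζ/√(1−ζ²)) = 43%, ζ = −ln(0.43)/√(π²+ln²(0.43)) = 0.2594.
Characteristic equation s² + 3.2s + 5.8K_p = 0 gives ζ = 3.2/(2√(5.8K_p)).
Setting ζ = 0.2594: √(5.8K_p) = 3.2/(2·0.2594) = 6.167, so K_p = 38.03/5.8 = 6.56.

K_p = 6.56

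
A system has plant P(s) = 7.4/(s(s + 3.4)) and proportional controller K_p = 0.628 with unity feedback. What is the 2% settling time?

The closed-loop denominator s² + 3.4s + 4.647 gives ω_n = √4.647 = 2.156 and ζ = 3.4/(2ω_n) = 0.7886.
2% settling time T_s ≈ 4/(ζω_n) = 4/1.7 = 2.35 s.

T_s ≈ 2.35 s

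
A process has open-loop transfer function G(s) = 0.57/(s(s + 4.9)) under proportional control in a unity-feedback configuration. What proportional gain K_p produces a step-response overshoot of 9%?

K_p = 28.5

From %OS = 100·exp(−πζ/√(1−ζ²)) = 9%, ζ = −ln(0.09)/√(π²+ln²(0.09)) = 0.6083.
Characteristic equation s² + 4.9s + 0.57K_p = 0 gives ζ = 4.9/(2√(0.57K_p)).
Setting ζ = 0.6083: √(0.57K_p) = 4.9/(2·0.6083) = 4.027, so K_p = 16.22/0.57 = 28.5.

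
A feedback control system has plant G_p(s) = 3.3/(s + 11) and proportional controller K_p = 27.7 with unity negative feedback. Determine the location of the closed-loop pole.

s = -102.4

Closed-loop transfer function: T(s) = K_p·G_p(s)/(1 + K_p·G_p(s)) = 91.41/(s + 11 + 91.41) = 91.41/(s + 102.4).
The closed-loop pole is at s = −102.4.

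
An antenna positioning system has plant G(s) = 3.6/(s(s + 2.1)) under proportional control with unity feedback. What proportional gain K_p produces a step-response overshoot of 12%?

From %OS = 100·exp(−πζ/√(1−ζ²)) = 12%, ζ = −ln(0.12)/√(π²+ln²(0.12)) = 0.5594.
Characteristic equation s² + 2.1s + 3.6K_p = 0 gives ζ = 2.1/(2√(3.6K_p)).
Setting ζ = 0.5594: √(3.6K_p) = 2.1/(2·0.5594) = 1.877, so K_p = 3.523/3.6 = 0.979.

K_p = 0.979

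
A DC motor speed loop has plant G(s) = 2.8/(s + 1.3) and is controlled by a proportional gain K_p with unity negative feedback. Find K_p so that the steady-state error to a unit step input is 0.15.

For a type-0 loop with proportional control, e_ss = 1/(1 + K_p·G(0)).
G(0) = 2.154. Require 1/(1 + K_p·2.154) = 0.15, so 1 + 2.154·K_p = 6.667.
K_p = (6.667 − 1)/2.154 = 2.63.

K_p = 2.63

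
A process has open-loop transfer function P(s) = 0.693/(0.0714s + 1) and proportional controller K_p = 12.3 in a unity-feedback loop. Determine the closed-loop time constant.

τ = 0.0075 s

Closed loop: T(s) = K_p·P/(1+K_p·P) = 8.524/(0.0714s + 1 + 8.524), with pole at s = −(1 + 8.524)/0.0714 = −133.4.
Closed-loop time constant τ = 1/133.4 = 0.0075 s.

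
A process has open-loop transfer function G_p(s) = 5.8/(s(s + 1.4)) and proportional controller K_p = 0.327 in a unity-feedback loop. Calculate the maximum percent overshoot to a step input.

The closed-loop denominator s² + 1.4s + 1.897 gives ω_n = √1.897 = 1.377 and ζ = 1.4/(2ω_n) = 0.5083.
%OS = 100·exp(−πζ/√(1−ζ²)) = 100·exp(−π·0.5083/√0.7416) = 15.7%.

15.7%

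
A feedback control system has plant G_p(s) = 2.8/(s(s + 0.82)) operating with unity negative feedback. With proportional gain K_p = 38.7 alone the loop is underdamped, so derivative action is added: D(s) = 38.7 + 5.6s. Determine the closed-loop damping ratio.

ζ = 0.793

Forward path: (38.7 + 5.6s)·2.8/(s(s+0.82)). The closed-loop characteristic equation is s² + (0.82 + 2.8·5.6)s + 2.8·38.7 = 0.
That is s² + 16.5s + 108.4 = 0, so ω_n = 10.41 rad/s and ζ = 16.5/(2·10.41) = 0.7925.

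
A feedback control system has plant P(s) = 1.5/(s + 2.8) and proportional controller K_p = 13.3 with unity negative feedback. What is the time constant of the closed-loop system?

Closed-loop transfer function: T(s) = K_p·P(s)/(1 + K_p·P(s)) = 19.95/(s + 2.8 + 19.95) = 19.95/(s + 22.75).
Time constant τ = 1/22.75 = 0.044 s.

τ = 0.044 s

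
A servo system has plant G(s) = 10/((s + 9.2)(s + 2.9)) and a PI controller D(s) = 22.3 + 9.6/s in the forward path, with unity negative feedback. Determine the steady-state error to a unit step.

0

The open loop D(s)G(s) has a pole at the origin (type 1), so the static position error constant is infinite and e_ss = 1/(1+∞) = 0.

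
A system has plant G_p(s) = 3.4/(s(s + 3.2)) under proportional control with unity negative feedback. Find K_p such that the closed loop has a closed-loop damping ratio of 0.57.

K_p = 2.32

Closed-loop characteristic equation: s² + 3.2s + K_p·3.4 = 0.
So ω_n = √(3.4K_p) and 2ζω_n = 3.2, giving ζ = 3.2/(2√(3.4K_p)).
Setting ζ = 0.57: √(3.4K_p) = 3.2/(2·0.57) = 2.807, so K_p = 7.879/3.4 = 2.32.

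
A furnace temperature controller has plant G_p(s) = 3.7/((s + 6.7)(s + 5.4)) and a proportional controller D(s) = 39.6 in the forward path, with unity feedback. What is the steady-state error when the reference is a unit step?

0.198

The loop is type 0. Static position error constant K_pos = D(0)·G_p(0) = 39.6·0.1023 = 4.05.
Steady-state error to a unit step: e_ss = 1/(1+K_pos) = 1/5.05 = 0.198.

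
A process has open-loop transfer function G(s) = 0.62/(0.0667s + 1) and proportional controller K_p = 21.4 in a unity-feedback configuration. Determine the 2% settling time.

T_s ≈ 0.0187 s

Closed loop: T(s) = K_p·G/(1+K_p·G) = 13.27/(0.0667s + 1 + 13.27), with pole at s = −(1 + 13.27)/0.0667 = −213.9.
τ = 1/213.9 = 0.004675 s, so 2% settling time ≈ 4τ = 0.0187 s.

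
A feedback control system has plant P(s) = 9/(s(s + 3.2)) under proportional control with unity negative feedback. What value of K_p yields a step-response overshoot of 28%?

From %OS = 100·exp(−πζ/√(1−ζ²)) = 28%, ζ = −ln(0.28)/√(π²+ln²(0.28)) = 0.3755.
Characteristic equation s² + 3.2s + 9K_p = 0 gives ζ = 3.2/(2√(9K_p)).
Setting ζ = 0.3755: √(9K_p) = 3.2/(2·0.3755) = 4.261, so K_p = 18.15/9 = 2.02.

K_p = 2.02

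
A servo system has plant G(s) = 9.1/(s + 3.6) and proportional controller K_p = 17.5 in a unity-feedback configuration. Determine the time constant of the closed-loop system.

Closed-loop transfer function: T(s) = K_p·G(s)/(1 + K_p·G(s)) = 159.2/(s + 3.6 + 159.2) = 159.2/(s + 162.8).
Time constant τ = 1/162.8 = 0.00614 s.

τ = 0.00614 s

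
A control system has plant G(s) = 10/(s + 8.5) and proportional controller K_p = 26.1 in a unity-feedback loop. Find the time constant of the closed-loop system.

τ = 0.00371 s

Closed-loop transfer function: T(s) = K_p·G(s)/(1 + K_p·G(s)) = 261/(s + 8.5 + 261) = 261/(s + 269.5).
Time constant τ = 1/269.5 = 0.00371 s.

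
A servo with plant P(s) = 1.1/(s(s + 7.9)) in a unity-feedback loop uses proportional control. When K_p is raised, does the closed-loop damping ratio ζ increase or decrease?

decrease

ζ = 7.9/(2√(1.1K_p)); increasing K_p raises the denominator, so ζ falls.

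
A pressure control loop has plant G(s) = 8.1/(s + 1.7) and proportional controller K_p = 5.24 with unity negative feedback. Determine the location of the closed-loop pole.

Closed-loop transfer function: T(s) = K_p·G(s)/(1 + K_p·G(s)) = 42.44/(s + 1.7 + 42.44) = 42.44/(s + 44.14).
The closed-loop pole is at s = −44.14.

s = -44.14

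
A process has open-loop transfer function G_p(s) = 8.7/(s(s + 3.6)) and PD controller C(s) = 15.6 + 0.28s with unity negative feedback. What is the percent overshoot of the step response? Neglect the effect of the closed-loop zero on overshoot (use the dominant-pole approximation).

Forward path: (15.6 + 0.28s)·8.7/(s(s+3.6)). The closed-loop characteristic equation is s² + (3.6 + 8.7·0.28)s + 8.7·15.6 = 0.
That is s² + 6.036s + 135.7 = 0, so ω_n = 11.65 rad/s and ζ = 6.036/(2·11.65) = 0.2591.
%OS = 100·exp(−πζ/√(1−ζ²)) = 43.1%.

43.1%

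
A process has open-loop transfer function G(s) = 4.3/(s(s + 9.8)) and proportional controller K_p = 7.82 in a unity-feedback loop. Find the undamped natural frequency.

With unity feedback the closed-loop characteristic equation is s² + 9.8s + 7.82·4.3 = s² + 9.8s + 33.63 = 0.
So ω_n² = 33.63 ⇒ ω_n = 5.799 rad/s, and ζ = 9.8/(2ω_n) = 0.845.

ω_n = 5.8 rad/s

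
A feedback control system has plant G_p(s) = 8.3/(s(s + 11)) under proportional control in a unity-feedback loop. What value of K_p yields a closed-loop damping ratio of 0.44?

K_p = 18.8

Closed-loop characteristic equation: s² + 11s + K_p·8.3 = 0.
So ω_n = √(8.3K_p) and 2ζω_n = 11, giving ζ = 11/(2√(8.3K_p)).
Setting ζ = 0.44: √(8.3K_p) = 11/(2·0.44) = 12.5, so K_p = 156.2/8.3 = 18.8.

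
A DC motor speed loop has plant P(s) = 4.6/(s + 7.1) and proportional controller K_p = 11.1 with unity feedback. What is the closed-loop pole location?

s = -58.16

Closed-loop transfer function: T(s) = K_p·P(s)/(1 + K_p·P(s)) = 51.06/(s + 7.1 + 51.06) = 51.06/(s + 58.16).
The closed-loop pole is at s = −58.16.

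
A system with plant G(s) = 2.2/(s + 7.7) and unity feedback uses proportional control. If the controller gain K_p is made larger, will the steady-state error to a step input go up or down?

decrease

The position error constant K_pos = K_p·G(0) grows with K_p, and e_ss = 1/(1+K_pos) falls.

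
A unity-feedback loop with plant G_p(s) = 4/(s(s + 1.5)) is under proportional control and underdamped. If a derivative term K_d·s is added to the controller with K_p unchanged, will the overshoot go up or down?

With PD the characteristic equation becomes s² + (a + K·K_d)s + K·K_p = 0; the damping term grows, ζ rises, overshoot falls.

decrease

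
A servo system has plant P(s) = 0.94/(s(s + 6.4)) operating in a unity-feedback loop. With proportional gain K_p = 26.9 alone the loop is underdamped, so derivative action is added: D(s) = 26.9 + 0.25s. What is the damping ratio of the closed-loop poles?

Forward path: (26.9 + 0.25s)·0.94/(s(s+6.4)). The closed-loop characteristic equation is s² + (6.4 + 0.94·0.25)s + 0.94·26.9 = 0.
That is s² + 6.635s + 25.29 = 0, so ω_n = 5.029 rad/s and ζ = 6.635/(2·5.029) = 0.6597.

ζ = 0.66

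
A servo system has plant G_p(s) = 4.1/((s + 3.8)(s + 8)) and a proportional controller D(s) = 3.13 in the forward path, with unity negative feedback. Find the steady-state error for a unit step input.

The loop is type 0. Static position error constant K_pos = D(0)·G_p(0) = 3.13·0.1349 = 0.4221.
Steady-state error to a unit step: e_ss = 1/(1+K_pos) = 1/1.422 = 0.703.

0.703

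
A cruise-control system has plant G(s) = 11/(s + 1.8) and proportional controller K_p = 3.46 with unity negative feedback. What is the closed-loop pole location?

Closed-loop transfer function: T(s) = K_p·G(s)/(1 + K_p·G(s)) = 38.06/(s + 1.8 + 38.06) = 38.06/(s + 39.86).
The closed-loop pole is at s = −39.86.

s = -39.86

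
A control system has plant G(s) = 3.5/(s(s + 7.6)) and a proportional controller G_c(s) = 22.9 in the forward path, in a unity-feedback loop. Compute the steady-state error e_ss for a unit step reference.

0

The open loop G_c(s)G(s) has a pole at the origin (type 1), so the static position error constant is infinite and e_ss = 1/(1+∞) = 0.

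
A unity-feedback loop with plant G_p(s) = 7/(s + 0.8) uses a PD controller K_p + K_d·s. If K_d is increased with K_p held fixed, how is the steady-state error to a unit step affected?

unchanged

At s = 0 the derivative term contributes nothing: C(0) = K_p regardless of K_d, so K_pos = K_p·G_p(0) and e_ss are unchanged.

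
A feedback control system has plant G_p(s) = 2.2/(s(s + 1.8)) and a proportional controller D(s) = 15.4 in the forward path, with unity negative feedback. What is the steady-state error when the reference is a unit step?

The open loop D(s)G_p(s) has a pole at the origin (type 1), so the static position error constant is infinite and e_ss = 1/(1+∞) = 0.

0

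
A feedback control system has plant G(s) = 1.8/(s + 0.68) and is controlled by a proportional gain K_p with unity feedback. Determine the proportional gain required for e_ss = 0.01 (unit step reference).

K_p = 37.4

The loop is type 0, so e_ss(step) = 1/(1 + K_pos) with K_pos = K_p·G(0).
G(0) = 2.647. Require 1/(1 + K_p·2.647) = 0.01, so 1 + 2.647·K_p = 100.
K_p = (100 − 1)/2.647 = 37.4.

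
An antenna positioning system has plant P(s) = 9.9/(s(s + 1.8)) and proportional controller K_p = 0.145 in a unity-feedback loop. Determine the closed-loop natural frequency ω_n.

ω_n = 1.2 rad/s

The closed-loop denominator is s(s+1.8) + 0.145·9.9 = s² + 1.8s + 1.435.
So ω_n² = 1.435 ⇒ ω_n = 1.198 rad/s, and ζ = 1.8/(2ω_n) = 0.751.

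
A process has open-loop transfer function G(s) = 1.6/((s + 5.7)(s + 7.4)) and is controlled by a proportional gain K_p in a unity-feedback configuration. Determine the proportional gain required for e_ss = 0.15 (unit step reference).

K_p = 149

Steady-state error for a unit step on this type-0 loop is 1/(1 + K_p·G(0)).
G(0) = 0.03793. Require 1/(1 + K_p·0.03793) = 0.15, so 1 + 0.03793·K_p = 6.667.
K_p = (6.667 − 1)/0.03793 = 149.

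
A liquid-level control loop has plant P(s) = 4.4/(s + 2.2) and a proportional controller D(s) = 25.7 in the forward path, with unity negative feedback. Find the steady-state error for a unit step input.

0.0191

The loop is type 0. Static position error constant K_pos = D(0)·P(0) = 25.7·2 = 51.4.
Steady-state error to a unit step: e_ss = 1/(1+K_pos) = 1/52.4 = 0.0191.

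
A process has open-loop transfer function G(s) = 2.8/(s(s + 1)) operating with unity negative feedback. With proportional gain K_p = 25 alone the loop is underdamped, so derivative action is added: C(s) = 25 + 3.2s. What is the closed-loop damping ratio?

ζ = 0.595

Forward path: (25 + 3.2s)·2.8/(s(s+1)). The closed-loop characteristic equation is s² + (1 + 2.8·3.2)s + 2.8·25 = 0.
That is s² + 9.96s + 70 = 0, so ω_n = 8.367 rad/s and ζ = 9.96/(2·8.367) = 0.5952.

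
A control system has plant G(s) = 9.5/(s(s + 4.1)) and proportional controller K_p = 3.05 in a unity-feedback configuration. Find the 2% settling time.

The closed-loop denominator s² + 4.1s + 28.97 gives ω_n = √28.97 = 5.383 and ζ = 4.1/(2ω_n) = 0.3808.
2% settling time T_s ≈ 4/(ζω_n) = 4/2.05 = 1.95 s.

T_s ≈ 1.95 s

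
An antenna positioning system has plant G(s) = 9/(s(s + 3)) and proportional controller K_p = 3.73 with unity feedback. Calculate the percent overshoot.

The closed-loop denominator s² + 3s + 33.57 gives ω_n = √33.57 = 5.794 and ζ = 3/(2ω_n) = 0.2589.
%OS = 100·exp(−πζ/√(1−ζ²)) = 100·exp(−π·0.2589/√0.933) = 43.1%.

43.1%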